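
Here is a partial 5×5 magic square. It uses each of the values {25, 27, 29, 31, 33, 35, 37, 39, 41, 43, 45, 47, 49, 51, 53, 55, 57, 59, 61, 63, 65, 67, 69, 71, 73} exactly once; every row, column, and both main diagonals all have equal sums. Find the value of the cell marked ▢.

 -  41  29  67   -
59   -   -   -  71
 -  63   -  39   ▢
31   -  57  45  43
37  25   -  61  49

27

The 25 entries sum to 1225, so each line sums to 1225/5 = 245.
From row 4, 245 − (31 + 57 + 45 + 43) gives (4,2) = 69.
Row 5: 37 + 25 + 61 + 49 + ? = 245, so (5,3) = 73.
Using column 2: 41 + 63 + 69 + 25 + ? → (2,2) = 245 − 198 = 47.
Column 4 needs 245; the known cells sum to 212, so (2,4) = 33.
Row 2: 59 + 47 + 33 + 71 + ? = 245, so (2,3) = 35.
From column 3, 245 − (29 + 35 + 57 + 73) gives (3,3) = 51.
From main diagonal, 245 − (47 + 51 + 45 + 49) gives (1,1) = 53.
From anti-diagonal, 245 − (33 + 51 + 69 + 37) gives (1,5) = 55.
Using column 1: 53 + 59 + 31 + 37 + ? → (3,1) = 245 − 180 = 65.
From column 5, 245 − (55 + 71 + 43 + 49) gives (3,5) = 27.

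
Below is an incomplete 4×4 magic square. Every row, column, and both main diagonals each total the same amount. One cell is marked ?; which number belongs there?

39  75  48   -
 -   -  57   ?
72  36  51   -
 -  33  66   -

Column 3 is complete and sums to 222; that is the magic constant.
Using row 1: 39 + 75 + 48 + ? → (1,4) = 222 − 162 = 60.
From row 3, 222 − (72 + 36 + 51) gives (3,4) = 63.
Using column 2: 75 + 36 + 33 + ? → (2,2) = 222 − 144 = 78.
Using main diagonal: 39 + 78 + 51 + ? → (4,4) = 222 − 168 = 54.
From anti-diagonal, 222 − (60 + 57 + 36) gives (4,1) = 69.
The remaining cell in column 1 is (2,1) = 222 − 180 = 42.
Using column 4: 60 + 63 + 54 + ? → (2,4) = 222 − 177 = 45.

45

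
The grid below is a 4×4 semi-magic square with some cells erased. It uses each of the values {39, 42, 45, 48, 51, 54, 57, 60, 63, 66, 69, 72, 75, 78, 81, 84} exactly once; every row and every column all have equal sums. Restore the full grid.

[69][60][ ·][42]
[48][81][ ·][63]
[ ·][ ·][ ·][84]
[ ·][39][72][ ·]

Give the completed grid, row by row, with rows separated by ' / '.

The 16 entries sum to 984, so each line sums to 984/4 = 246.
Row 1 needs 246; the known cells sum to 171, so (1,3) = 75.
The remaining cell in row 2 is (2,3) = 246 − 192 = 54.
Column 2 must total 246; the given cells sum to 180, so (3,2) = 66.
Column 3: 75 + 54 + 72 + ? = 246, so (3,3) = 45.
Column 4 must total 246; the given cells sum to 189, so (4,4) = 57.
Row 3 needs 246; the known cells sum to 195, so (3,1) = 51.
The remaining cell in row 4 is (4,1) = 246 − 168 = 78.

69 60 75 42 / 48 81 54 63 / 51 66 45 84 / 78 39 72 57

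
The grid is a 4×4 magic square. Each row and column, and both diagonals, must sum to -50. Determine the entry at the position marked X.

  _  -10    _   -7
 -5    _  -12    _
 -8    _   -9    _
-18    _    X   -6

-15

From column 1, -50 − (-5 + (-8) + (-18)) gives (1,1) = -19.
Main diagonal must total -50; the given cells sum to -34, so (2,2) = -16.
Using anti-diagonal: -7 + (-12) + (-18) + ? → (3,2) = -50 − (-37) = -13.
Row 1 must total -50; the given cells sum to -36, so (1,3) = -14.
Row 2 must total -50; the given cells sum to -33, so (2,4) = -17.
Row 3: -8 + (-13) + (-9) + ? = -50, so (3,4) = -20.
The remaining cell in column 2 is (4,2) = -50 − (-39) = -11.
Column 3 needs -50; the known cells sum to -35, so (4,3) = -15.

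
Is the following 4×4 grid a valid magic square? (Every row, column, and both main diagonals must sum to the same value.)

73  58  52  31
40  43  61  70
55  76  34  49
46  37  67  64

Row 1: 73 + 58 + 52 + 31 = 214.
Row 2: 40 + 43 + 61 + 70 = 214.
Row 3: 55 + 76 + 34 + 49 = 214.
Row 4: 46 + 37 + 67 + 64 = 214.
Column 1: 73 + 40 + 55 + 46 = 214.
Column 2: 58 + 43 + 76 + 37 = 214.
Column 3: 52 + 61 + 34 + 67 = 214.
Column 4: 31 + 70 + 49 + 64 = 214.
Main diagonal: 73 + 43 + 34 + 64 = 214.
Anti-diagonal: 31 + 61 + 76 + 46 = 214.
All lines sum to 214.

Yes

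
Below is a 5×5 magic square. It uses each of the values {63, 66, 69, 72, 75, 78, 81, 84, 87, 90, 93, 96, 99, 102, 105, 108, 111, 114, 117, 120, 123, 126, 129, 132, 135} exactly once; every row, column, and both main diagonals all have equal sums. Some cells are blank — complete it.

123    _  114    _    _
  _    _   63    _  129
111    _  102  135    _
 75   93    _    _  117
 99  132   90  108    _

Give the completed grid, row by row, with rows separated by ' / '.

123 81 114 72 105 / 87 120 63 96 129 / 111 69 102 135 78 / 75 93 126 84 117 / 99 132 90 108 66

The 25 entries sum to 2475, so each line sums to 2475/5 = 495.
Row 5: 99 + 132 + 90 + 108 + ? = 495, so (5,5) = 66.
Column 1: 123 + 111 + 75 + 99 + ? = 495, so (2,1) = 87.
From column 3, 495 − (114 + 63 + 102 + 90) gives (4,3) = 126.
Row 4 needs 495; the known cells sum to 411, so (4,4) = 84.
The remaining cell in main diagonal is (2,2) = 495 − 375 = 120.
Row 2 needs 495; the known cells sum to 399, so (2,4) = 96.
Column 4: 96 + 135 + 84 + 108 + ? = 495, so (1,4) = 72.
The remaining cell in anti-diagonal is (1,5) = 495 − 390 = 105.
Using row 1: 123 + 114 + 72 + 105 + ? → (1,2) = 495 − 414 = 81.
The remaining cell in column 2 is (3,2) = 495 − 426 = 69.
Column 5: 105 + 129 + 117 + 66 + ? = 495, so (3,5) = 78.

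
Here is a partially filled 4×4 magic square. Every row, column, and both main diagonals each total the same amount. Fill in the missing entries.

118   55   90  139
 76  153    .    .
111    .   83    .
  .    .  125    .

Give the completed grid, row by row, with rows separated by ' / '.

118 55 90 139 / 76 153 104 69 / 111 62 83 146 / 97 132 125 48

Row 1 is already complete: 118 + 55 + 90 + 139 = 402, so that is the magic constant.
Using column 1: 118 + 76 + 111 + ? → (4,1) = 402 − 305 = 97.
Column 3 must total 402; the given cells sum to 298, so (2,3) = 104.
Main diagonal must total 402; the given cells sum to 354, so (4,4) = 48.
From anti-diagonal, 402 − (139 + 104 + 97) gives (3,2) = 62.
From row 2, 402 − (76 + 153 + 104) gives (2,4) = 69.
From row 3, 402 − (111 + 62 + 83) gives (3,4) = 146.
Row 4: 97 + 125 + 48 + ? = 402, so (4,2) = 132.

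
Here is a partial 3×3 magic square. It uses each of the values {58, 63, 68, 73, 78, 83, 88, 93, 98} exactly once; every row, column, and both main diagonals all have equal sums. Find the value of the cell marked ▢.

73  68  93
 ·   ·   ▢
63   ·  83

The 9 entries sum to 702, so each line sums to 702/3 = 234.
Using row 3: 63 + 83 + ? → (3,2) = 234 − 146 = 88.
The remaining cell in column 1 is (2,1) = 234 − 136 = 98.
Using column 2: 68 + 88 + ? → (2,2) = 234 − 156 = 78.
From column 3, 234 − (93 + 83) gives (2,3) = 58.

58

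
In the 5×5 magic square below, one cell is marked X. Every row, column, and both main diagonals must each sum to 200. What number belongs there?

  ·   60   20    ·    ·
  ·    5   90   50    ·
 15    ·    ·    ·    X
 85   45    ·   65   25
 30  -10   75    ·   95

55

Using row 4: 85 + 45 + 65 + 25 + ? → (4,3) = 200 − 220 = -20.
Row 5: 30 + (-10) + 75 + 95 + ? = 200, so (5,4) = 10.
Column 2 must total 200; the given cells sum to 100, so (3,2) = 100.
Using column 3: 20 + 90 + (-20) + 75 + ? → (3,3) = 200 − 165 = 35.
Main diagonal must total 200; the given cells sum to 200, so (1,1) = 0.
Anti-diagonal: 50 + 35 + 45 + 30 + ? = 200, so (1,5) = 40.
Row 1 must total 200; the given cells sum to 120, so (1,4) = 80.
Using column 1: 0 + 15 + 85 + 30 + ? → (2,1) = 200 − 130 = 70.
The remaining cell in column 4 is (3,4) = 200 − 205 = -5.
Row 2: 70 + 5 + 90 + 50 + ? = 200, so (2,5) = -15.
The remaining cell in row 3 is (3,5) = 200 − 145 = 55.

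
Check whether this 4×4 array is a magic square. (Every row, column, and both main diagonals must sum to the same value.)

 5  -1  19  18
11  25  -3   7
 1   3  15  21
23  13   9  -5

No — anti-diagonal sums to 41 but column 3 sums to 40.

Row 1: 5 + (-1) + 19 + 18 = 41.
Row 2: 11 + 25 + (-3) + 7 = 40.
Row 3: 1 + 3 + 15 + 21 = 40.
Row 4: 23 + 13 + 9 + (-5) = 40.
Column 1: 5 + 11 + 1 + 23 = 40.
Column 2: -1 + 25 + 3 + 13 = 40.
Column 3: 19 + (-3) + 15 + 9 = 40.
Column 4: 18 + 7 + 21 + (-5) = 41.
Main diagonal: 5 + 25 + 15 + (-5) = 40.
Anti-diagonal: 18 + (-3) + 3 + 23 = 41.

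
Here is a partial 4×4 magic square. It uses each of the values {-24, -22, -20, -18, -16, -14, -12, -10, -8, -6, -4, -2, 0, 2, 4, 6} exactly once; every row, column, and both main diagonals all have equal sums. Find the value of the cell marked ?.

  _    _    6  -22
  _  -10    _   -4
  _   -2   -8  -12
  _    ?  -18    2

The 16 entries sum to -144, so each line sums to -144/4 = -36.
Row 3: -2 + (-8) + (-12) + ? = -36, so (3,1) = -14.
The remaining cell in column 3 is (2,3) = -36 − (-20) = -16.
Main diagonal must total -36; the given cells sum to -16, so (1,1) = -20.
Using anti-diagonal: -22 + (-16) + (-2) + ? → (4,1) = -36 − (-40) = 4.
Using row 1: -20 + 6 + (-22) + ? → (1,2) = -36 − (-36) = 0.
The remaining cell in row 2 is (2,1) = -36 − (-30) = -6.
From row 4, -36 − (4 + (-18) + 2) gives (4,2) = -24.

-24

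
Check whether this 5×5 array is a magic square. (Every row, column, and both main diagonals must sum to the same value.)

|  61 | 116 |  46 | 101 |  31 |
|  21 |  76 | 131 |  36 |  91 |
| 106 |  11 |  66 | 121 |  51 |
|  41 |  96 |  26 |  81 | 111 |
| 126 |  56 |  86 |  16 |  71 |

Row 1: 61 + 116 + 46 + 101 + 31 = 355.
Row 2: 21 + 76 + 131 + 36 + 91 = 355.
Row 3: 106 + 11 + 66 + 121 + 51 = 355.
Row 4: 41 + 96 + 26 + 81 + 111 = 355.
Row 5: 126 + 56 + 86 + 16 + 71 = 355.
Column 1: 61 + 21 + 106 + 41 + 126 = 355.
Column 2: 116 + 76 + 11 + 96 + 56 = 355.
Column 3: 46 + 131 + 66 + 26 + 86 = 355.
Column 4: 101 + 36 + 121 + 81 + 16 = 355.
Column 5: 31 + 91 + 51 + 111 + 71 = 355.
Main diagonal: 61 + 76 + 66 + 81 + 71 = 355.
Anti-diagonal: 31 + 36 + 66 + 96 + 126 = 355.
All lines sum to 355.

Yes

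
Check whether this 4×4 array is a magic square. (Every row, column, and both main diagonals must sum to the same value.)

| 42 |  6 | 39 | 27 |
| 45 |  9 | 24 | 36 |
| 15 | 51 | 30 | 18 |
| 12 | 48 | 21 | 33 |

Row 1: 42 + 6 + 39 + 27 = 114.
Row 2: 45 + 9 + 24 + 36 = 114.
Row 3: 15 + 51 + 30 + 18 = 114.
Row 4: 12 + 48 + 21 + 33 = 114.
Column 1: 42 + 45 + 15 + 12 = 114.
Column 2: 6 + 9 + 51 + 48 = 114.
Column 3: 39 + 24 + 30 + 21 = 114.
Column 4: 27 + 36 + 18 + 33 = 114.
Main diagonal: 42 + 9 + 30 + 33 = 114.
Anti-diagonal: 27 + 24 + 51 + 12 = 114.
All lines sum to 114.

Yes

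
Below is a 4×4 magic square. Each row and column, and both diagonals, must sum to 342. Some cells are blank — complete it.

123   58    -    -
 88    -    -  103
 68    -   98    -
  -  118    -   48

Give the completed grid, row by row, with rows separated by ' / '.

123 58 53 108 / 88 73 78 103 / 68 93 98 83 / 63 118 113 48

The remaining cell in column 1 is (4,1) = 342 − 279 = 63.
The remaining cell in main diagonal is (2,2) = 342 − 269 = 73.
From row 2, 342 − (88 + 73 + 103) gives (2,3) = 78.
Using row 4: 63 + 118 + 48 + ? → (4,3) = 342 − 229 = 113.
Column 2 needs 342; the known cells sum to 249, so (3,2) = 93.
Column 3: 78 + 98 + 113 + ? = 342, so (1,3) = 53.
From anti-diagonal, 342 − (78 + 93 + 63) gives (1,4) = 108.
Row 3: 68 + 93 + 98 + ? = 342, so (3,4) = 83.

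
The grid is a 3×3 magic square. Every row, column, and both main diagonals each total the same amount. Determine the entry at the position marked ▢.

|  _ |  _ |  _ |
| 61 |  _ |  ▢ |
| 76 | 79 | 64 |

Row 3 is complete and sums to 219; that is the magic constant.
Column 1 needs 219; the known cells sum to 137, so (1,1) = 82.
The remaining cell in main diagonal is (2,2) = 219 − 146 = 73.
From anti-diagonal, 219 − (73 + 76) gives (1,3) = 70.
Row 1 needs 219; the known cells sum to 152, so (1,2) = 67.
Row 2 must total 219; the given cells sum to 134, so (2,3) = 85.

85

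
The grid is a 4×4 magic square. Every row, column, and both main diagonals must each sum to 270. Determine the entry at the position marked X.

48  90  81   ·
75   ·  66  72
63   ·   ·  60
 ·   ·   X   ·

Row 1: 48 + 90 + 81 + ? = 270, so (1,4) = 51.
The remaining cell in row 2 is (2,2) = 270 − 213 = 57.
The remaining cell in column 1 is (4,1) = 270 − 186 = 84.
Using column 4: 51 + 72 + 60 + ? → (4,4) = 270 − 183 = 87.
Main diagonal must total 270; the given cells sum to 192, so (3,3) = 78.
From anti-diagonal, 270 − (51 + 66 + 84) gives (3,2) = 69.
Column 2: 90 + 57 + 69 + ? = 270, so (4,2) = 54.
Column 3: 81 + 66 + 78 + ? = 270, so (4,3) = 45.

45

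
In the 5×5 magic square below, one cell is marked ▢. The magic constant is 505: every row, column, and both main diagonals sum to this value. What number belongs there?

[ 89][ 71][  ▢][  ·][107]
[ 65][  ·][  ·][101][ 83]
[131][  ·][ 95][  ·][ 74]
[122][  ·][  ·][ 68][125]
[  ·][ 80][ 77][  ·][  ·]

128

Column 1 must total 505; the given cells sum to 407, so (5,1) = 98.
The remaining cell in column 5 is (5,5) = 505 − 389 = 116.
Using main diagonal: 89 + 95 + 68 + 116 + ? → (2,2) = 505 − 368 = 137.
The remaining cell in anti-diagonal is (4,2) = 505 − 401 = 104.
Using row 2: 65 + 137 + 101 + 83 + ? → (2,3) = 505 − 386 = 119.
Row 4 needs 505; the known cells sum to 419, so (4,3) = 86.
Row 5 must total 505; the given cells sum to 371, so (5,4) = 134.
Column 2 needs 505; the known cells sum to 392, so (3,2) = 113.
Column 3: 119 + 95 + 86 + 77 + ? = 505, so (1,3) = 128.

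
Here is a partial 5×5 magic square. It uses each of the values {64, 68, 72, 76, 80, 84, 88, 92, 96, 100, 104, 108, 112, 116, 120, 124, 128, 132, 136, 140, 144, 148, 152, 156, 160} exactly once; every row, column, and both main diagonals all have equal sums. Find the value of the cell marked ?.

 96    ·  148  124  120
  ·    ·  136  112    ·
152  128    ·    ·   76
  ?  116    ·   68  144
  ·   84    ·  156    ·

140

The 25 entries sum to 2800, so each line sums to 2800/5 = 560.
From row 1, 560 − (96 + 148 + 124 + 120) gives (1,2) = 72.
Using column 2: 72 + 128 + 116 + 84 + ? → (2,2) = 560 − 400 = 160.
Column 4: 124 + 112 + 68 + 156 + ? = 560, so (3,4) = 100.
Using row 3: 152 + 128 + 100 + 76 + ? → (3,3) = 560 − 456 = 104.
Main diagonal needs 560; the known cells sum to 428, so (5,5) = 132.
Anti-diagonal: 120 + 112 + 104 + 116 + ? = 560, so (5,1) = 108.
Using row 5: 108 + 84 + 156 + 132 + ? → (5,3) = 560 − 480 = 80.
Column 3: 148 + 136 + 104 + 80 + ? = 560, so (4,3) = 92.
Column 5: 120 + 76 + 144 + 132 + ? = 560, so (2,5) = 88.
The remaining cell in row 2 is (2,1) = 560 − 496 = 64.
Using row 4: 116 + 92 + 68 + 144 + ? → (4,1) = 560 − 420 = 140.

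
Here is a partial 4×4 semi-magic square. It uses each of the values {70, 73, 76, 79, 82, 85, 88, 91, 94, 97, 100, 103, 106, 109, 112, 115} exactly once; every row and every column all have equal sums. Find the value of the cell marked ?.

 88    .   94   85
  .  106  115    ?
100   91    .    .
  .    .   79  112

76

The 16 entries sum to 1480, so each line sums to 1480/4 = 370.
The remaining cell in row 1 is (1,2) = 370 − 267 = 103.
From column 2, 370 − (103 + 106 + 91) gives (4,2) = 70.
Column 3: 94 + 115 + 79 + ? = 370, so (3,3) = 82.
Using row 3: 100 + 91 + 82 + ? → (3,4) = 370 − 273 = 97.
From row 4, 370 − (70 + 79 + 112) gives (4,1) = 109.
Column 1: 88 + 100 + 109 + ? = 370, so (2,1) = 73.
From column 4, 370 − (85 + 97 + 112) gives (2,4) = 76.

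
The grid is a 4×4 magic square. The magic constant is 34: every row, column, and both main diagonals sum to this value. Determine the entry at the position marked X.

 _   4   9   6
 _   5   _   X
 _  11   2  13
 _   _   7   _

3

Row 1: 4 + 9 + 6 + ? = 34, so (1,1) = 15.
Row 3 must total 34; the given cells sum to 26, so (3,1) = 8.
Column 2 must total 34; the given cells sum to 20, so (4,2) = 14.
Column 3 needs 34; the known cells sum to 18, so (2,3) = 16.
Main diagonal must total 34; the given cells sum to 22, so (4,4) = 12.
The remaining cell in anti-diagonal is (4,1) = 34 − 33 = 1.
Using column 1: 15 + 8 + 1 + ? → (2,1) = 34 − 24 = 10.
The remaining cell in column 4 is (2,4) = 34 − 31 = 3.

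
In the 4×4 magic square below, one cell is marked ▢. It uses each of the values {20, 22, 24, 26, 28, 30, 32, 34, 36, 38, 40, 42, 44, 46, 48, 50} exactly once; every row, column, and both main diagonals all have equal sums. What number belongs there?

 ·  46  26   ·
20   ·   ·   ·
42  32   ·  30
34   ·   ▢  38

The 16 entries sum to 560, so each line sums to 560/4 = 140.
Row 3 must total 140; the given cells sum to 104, so (3,3) = 36.
Column 1 needs 140; the known cells sum to 96, so (1,1) = 44.
Main diagonal: 44 + 36 + 38 + ? = 140, so (2,2) = 22.
The remaining cell in row 1 is (1,4) = 140 − 116 = 24.
Using column 2: 46 + 22 + 32 + ? → (4,2) = 140 − 100 = 40.
Column 4 must total 140; the given cells sum to 92, so (2,4) = 48.
Anti-diagonal: 24 + 32 + 34 + ? = 140, so (2,3) = 50.
From row 4, 140 − (34 + 40 + 38) gives (4,3) = 28.

28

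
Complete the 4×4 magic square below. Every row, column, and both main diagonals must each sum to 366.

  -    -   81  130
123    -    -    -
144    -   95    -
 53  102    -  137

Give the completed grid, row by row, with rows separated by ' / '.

From row 4, 366 − (53 + 102 + 137) gives (4,3) = 74.
From column 1, 366 − (123 + 144 + 53) gives (1,1) = 46.
Column 3 must total 366; the given cells sum to 250, so (2,3) = 116.
Main diagonal must total 366; the given cells sum to 278, so (2,2) = 88.
Anti-diagonal: 130 + 116 + 53 + ? = 366, so (3,2) = 67.
From row 1, 366 − (46 + 81 + 130) gives (1,2) = 109.
Row 2: 123 + 88 + 116 + ? = 366, so (2,4) = 39.
The remaining cell in row 3 is (3,4) = 366 − 306 = 60.

46 109 81 130 / 123 88 116 39 / 144 67 95 60 / 53 102 74 137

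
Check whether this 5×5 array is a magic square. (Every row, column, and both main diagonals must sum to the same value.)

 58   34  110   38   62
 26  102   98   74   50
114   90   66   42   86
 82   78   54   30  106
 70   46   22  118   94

No — row 2 sums to 350 but row 1 sums to 302.

Row 1: 58 + 34 + 110 + 38 + 62 = 302.
Row 2: 26 + 102 + 98 + 74 + 50 = 350.
Row 3: 114 + 90 + 66 + 42 + 86 = 398.
Row 4: 82 + 78 + 54 + 30 + 106 = 350.
Row 5: 70 + 46 + 22 + 118 + 94 = 350.
Column 1: 58 + 26 + 114 + 82 + 70 = 350.
Column 2: 34 + 102 + 90 + 78 + 46 = 350.
Column 3: 110 + 98 + 66 + 54 + 22 = 350.
Column 4: 38 + 74 + 42 + 30 + 118 = 302.
Column 5: 62 + 50 + 86 + 106 + 94 = 398.
Main diagonal: 58 + 102 + 66 + 30 + 94 = 350.
Anti-diagonal: 62 + 74 + 66 + 78 + 70 = 350.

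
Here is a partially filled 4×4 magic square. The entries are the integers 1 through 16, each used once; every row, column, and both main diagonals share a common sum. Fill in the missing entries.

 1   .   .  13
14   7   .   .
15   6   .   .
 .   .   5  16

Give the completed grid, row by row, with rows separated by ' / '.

1 12 8 13 / 14 7 11 2 / 15 6 10 3 / 4 9 5 16

The entries are 1 through 16, which sum to 136, so each line sums to 136/4 = 34.
Column 1: 1 + 14 + 15 + ? = 34, so (4,1) = 4.
Using main diagonal: 1 + 7 + 16 + ? → (3,3) = 34 − 24 = 10.
Anti-diagonal must total 34; the given cells sum to 23, so (2,3) = 11.
Row 2 must total 34; the given cells sum to 32, so (2,4) = 2.
Row 3 needs 34; the known cells sum to 31, so (3,4) = 3.
From row 4, 34 − (4 + 5 + 16) gives (4,2) = 9.
Column 2: 7 + 6 + 9 + ? = 34, so (1,2) = 12.
From column 3, 34 − (11 + 10 + 5) gives (1,3) = 8.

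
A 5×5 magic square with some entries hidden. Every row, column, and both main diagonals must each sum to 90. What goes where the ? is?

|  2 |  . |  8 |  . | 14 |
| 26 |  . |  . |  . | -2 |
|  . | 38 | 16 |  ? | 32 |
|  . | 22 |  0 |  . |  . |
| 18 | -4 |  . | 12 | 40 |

Row 5: 18 + (-4) + 12 + 40 + ? = 90, so (5,3) = 24.
Column 3: 8 + 16 + 0 + 24 + ? = 90, so (2,3) = 42.
Using column 5: 14 + (-2) + 32 + 40 + ? → (4,5) = 90 − 84 = 6.
From anti-diagonal, 90 − (14 + 16 + 22 + 18) gives (2,4) = 20.
Row 2: 26 + 42 + 20 + (-2) + ? = 90, so (2,2) = 4.
From column 2, 90 − (4 + 38 + 22 + (-4)) gives (1,2) = 30.
From main diagonal, 90 − (2 + 4 + 16 + 40) gives (4,4) = 28.
Row 1: 2 + 30 + 8 + 14 + ? = 90, so (1,4) = 36.
Row 4: 22 + 0 + 28 + 6 + ? = 90, so (4,1) = 34.
Column 1 must total 90; the given cells sum to 80, so (3,1) = 10.
From column 4, 90 − (36 + 20 + 28 + 12) gives (3,4) = -6.

-6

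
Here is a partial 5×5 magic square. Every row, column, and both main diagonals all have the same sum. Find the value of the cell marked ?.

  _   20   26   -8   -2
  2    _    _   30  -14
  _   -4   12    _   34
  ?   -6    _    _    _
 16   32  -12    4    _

28

Anti-diagonal is complete and sums to 50; that is the magic constant.
Row 1: 20 + 26 + (-8) + (-2) + ? = 50, so (1,1) = 14.
The remaining cell in row 5 is (5,5) = 50 − 40 = 10.
From column 2, 50 − (20 + (-4) + (-6) + 32) gives (2,2) = 8.
From column 5, 50 − (-2 + (-14) + 34 + 10) gives (4,5) = 22.
From main diagonal, 50 − (14 + 8 + 12 + 10) gives (4,4) = 6.
Row 2: 2 + 8 + 30 + (-14) + ? = 50, so (2,3) = 24.
Using column 3: 26 + 24 + 12 + (-12) + ? → (4,3) = 50 − 50 = 0.
Column 4 must total 50; the given cells sum to 32, so (3,4) = 18.
Row 3: -4 + 12 + 18 + 34 + ? = 50, so (3,1) = -10.
Row 4 must total 50; the given cells sum to 22, so (4,1) = 28.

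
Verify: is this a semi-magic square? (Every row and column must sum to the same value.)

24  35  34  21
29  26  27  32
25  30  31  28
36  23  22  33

Yes

Row 1: 24 + 35 + 34 + 21 = 114.
Row 2: 29 + 26 + 27 + 32 = 114.
Row 3: 25 + 30 + 31 + 28 = 114.
Row 4: 36 + 23 + 22 + 33 = 114.
Column 1: 24 + 29 + 25 + 36 = 114.
Column 2: 35 + 26 + 30 + 23 = 114.
Column 3: 34 + 27 + 31 + 22 = 114.
Column 4: 21 + 32 + 28 + 33 = 114.
All lines sum to 114.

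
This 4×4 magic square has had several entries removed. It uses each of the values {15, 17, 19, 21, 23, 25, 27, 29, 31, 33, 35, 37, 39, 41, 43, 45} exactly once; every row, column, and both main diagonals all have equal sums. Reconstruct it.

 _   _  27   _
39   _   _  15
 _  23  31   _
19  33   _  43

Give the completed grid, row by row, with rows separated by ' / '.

The 16 entries sum to 480, so each line sums to 480/4 = 120.
Row 4 needs 120; the known cells sum to 95, so (4,3) = 25.
Using column 3: 27 + 31 + 25 + ? → (2,3) = 120 − 83 = 37.
From anti-diagonal, 120 − (37 + 23 + 19) gives (1,4) = 41.
The remaining cell in row 2 is (2,2) = 120 − 91 = 29.
Column 2 must total 120; the given cells sum to 85, so (1,2) = 35.
From column 4, 120 − (41 + 15 + 43) gives (3,4) = 21.
Using main diagonal: 29 + 31 + 43 + ? → (1,1) = 120 − 103 = 17.
Row 3 needs 120; the known cells sum to 75, so (3,1) = 45.

17 35 27 41 / 39 29 37 15 / 45 23 31 21 / 19 33 25 43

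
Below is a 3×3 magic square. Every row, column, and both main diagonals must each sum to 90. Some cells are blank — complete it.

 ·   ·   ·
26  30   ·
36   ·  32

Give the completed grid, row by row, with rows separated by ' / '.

Row 2 must total 90; the given cells sum to 56, so (2,3) = 34.
Row 3 must total 90; the given cells sum to 68, so (3,2) = 22.
Column 1 must total 90; the given cells sum to 62, so (1,1) = 28.
Column 2: 30 + 22 + ? = 90, so (1,2) = 38.
Column 3 needs 90; the known cells sum to 66, so (1,3) = 24.

28 38 24 / 26 30 34 / 36 22 32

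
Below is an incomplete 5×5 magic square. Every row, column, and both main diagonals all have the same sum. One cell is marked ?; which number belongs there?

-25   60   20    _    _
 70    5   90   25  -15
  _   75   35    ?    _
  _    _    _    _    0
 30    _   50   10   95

-5

Row 2 is complete and sums to 175; that is the magic constant.
The remaining cell in row 5 is (5,2) = 175 − 185 = -10.
Column 2 must total 175; the given cells sum to 130, so (4,2) = 45.
The remaining cell in column 3 is (4,3) = 175 − 195 = -20.
Main diagonal needs 175; the known cells sum to 110, so (4,4) = 65.
The remaining cell in anti-diagonal is (1,5) = 175 − 135 = 40.
The remaining cell in row 1 is (1,4) = 175 − 95 = 80.
From row 4, 175 − (45 + (-20) + 65 + 0) gives (4,1) = 85.
Column 1: -25 + 70 + 85 + 30 + ? = 175, so (3,1) = 15.
From column 4, 175 − (80 + 25 + 65 + 10) gives (3,4) = -5.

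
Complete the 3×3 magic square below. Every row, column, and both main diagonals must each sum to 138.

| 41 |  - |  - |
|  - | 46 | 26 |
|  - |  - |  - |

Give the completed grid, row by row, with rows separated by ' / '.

From row 2, 138 − (46 + 26) gives (2,1) = 66.
Using column 1: 41 + 66 + ? → (3,1) = 138 − 107 = 31.
Main diagonal needs 138; the known cells sum to 87, so (3,3) = 51.
Anti-diagonal must total 138; the given cells sum to 77, so (1,3) = 61.
Row 1 must total 138; the given cells sum to 102, so (1,2) = 36.
Row 3 must total 138; the given cells sum to 82, so (3,2) = 56.

41 36 61 / 66 46 26 / 31 56 51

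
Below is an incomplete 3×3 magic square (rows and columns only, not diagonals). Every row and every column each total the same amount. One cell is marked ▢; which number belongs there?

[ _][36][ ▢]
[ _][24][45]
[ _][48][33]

30

Column 2 is complete and sums to 108; that is the magic constant.
Row 2 must total 108; the given cells sum to 69, so (2,1) = 39.
The remaining cell in row 3 is (3,1) = 108 − 81 = 27.
Column 1 must total 108; the given cells sum to 66, so (1,1) = 42.
From column 3, 108 − (45 + 33) gives (1,3) = 30.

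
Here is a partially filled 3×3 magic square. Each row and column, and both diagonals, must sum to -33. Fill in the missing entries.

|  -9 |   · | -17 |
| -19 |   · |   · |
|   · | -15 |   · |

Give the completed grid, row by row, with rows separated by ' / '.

-9 -7 -17 / -19 -11 -3 / -5 -15 -13

Using row 1: -9 + (-17) + ? → (1,2) = -33 − (-26) = -7.
Column 1: -9 + (-19) + ? = -33, so (3,1) = -5.
The remaining cell in column 2 is (2,2) = -33 − (-22) = -11.
Main diagonal must total -33; the given cells sum to -20, so (3,3) = -13.
Row 2 needs -33; the known cells sum to -30, so (2,3) = -3.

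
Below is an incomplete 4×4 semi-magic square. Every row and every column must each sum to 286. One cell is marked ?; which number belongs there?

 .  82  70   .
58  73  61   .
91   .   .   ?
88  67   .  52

55

The remaining cell in row 2 is (2,4) = 286 − 192 = 94.
Row 4 needs 286; the known cells sum to 207, so (4,3) = 79.
From column 1, 286 − (58 + 91 + 88) gives (1,1) = 49.
Using column 2: 82 + 73 + 67 + ? → (3,2) = 286 − 222 = 64.
Column 3 needs 286; the known cells sum to 210, so (3,3) = 76.
Using row 1: 49 + 82 + 70 + ? → (1,4) = 286 − 201 = 85.
Using row 3: 91 + 64 + 76 + ? → (3,4) = 286 − 231 = 55.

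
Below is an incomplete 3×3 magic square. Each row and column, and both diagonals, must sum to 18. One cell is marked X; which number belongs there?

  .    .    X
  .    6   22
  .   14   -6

Row 2: 6 + 22 + ? = 18, so (2,1) = -10.
From row 3, 18 − (14 + (-6)) gives (3,1) = 10.
Using column 1: -10 + 10 + ? → (1,1) = 18 − 0 = 18.
Column 2 must total 18; the given cells sum to 20, so (1,2) = -2.
Column 3 must total 18; the given cells sum to 16, so (1,3) = 2.

2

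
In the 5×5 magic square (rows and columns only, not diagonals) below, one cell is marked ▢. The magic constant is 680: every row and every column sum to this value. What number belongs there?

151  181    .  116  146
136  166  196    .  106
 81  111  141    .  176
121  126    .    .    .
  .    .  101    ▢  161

131

Using row 1: 151 + 181 + 116 + 146 + ? → (1,3) = 680 − 594 = 86.
The remaining cell in row 2 is (2,4) = 680 − 604 = 76.
Row 3 needs 680; the known cells sum to 509, so (3,4) = 171.
Column 1: 151 + 136 + 81 + 121 + ? = 680, so (5,1) = 191.
The remaining cell in column 2 is (5,2) = 680 − 584 = 96.
Column 3 needs 680; the known cells sum to 524, so (4,3) = 156.
Column 5 must total 680; the given cells sum to 589, so (4,5) = 91.
Row 4 needs 680; the known cells sum to 494, so (4,4) = 186.
Using row 5: 191 + 96 + 101 + 161 + ? → (5,4) = 680 − 549 = 131.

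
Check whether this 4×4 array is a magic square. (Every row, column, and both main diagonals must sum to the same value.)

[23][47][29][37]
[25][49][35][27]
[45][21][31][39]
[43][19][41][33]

Yes

Row 1: 23 + 47 + 29 + 37 = 136.
Row 2: 25 + 49 + 35 + 27 = 136.
Row 3: 45 + 21 + 31 + 39 = 136.
Row 4: 43 + 19 + 41 + 33 = 136.
Column 1: 23 + 25 + 45 + 43 = 136.
Column 2: 47 + 49 + 21 + 19 = 136.
Column 3: 29 + 35 + 31 + 41 = 136.
Column 4: 37 + 27 + 39 + 33 = 136.
Main diagonal: 23 + 49 + 31 + 33 = 136.
Anti-diagonal: 37 + 35 + 21 + 43 = 136.
All lines sum to 136.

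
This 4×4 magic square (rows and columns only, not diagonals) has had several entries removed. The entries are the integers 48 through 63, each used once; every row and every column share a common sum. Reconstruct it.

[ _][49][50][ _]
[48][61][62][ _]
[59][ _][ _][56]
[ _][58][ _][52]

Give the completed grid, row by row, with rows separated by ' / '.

The entries are 48 through 63, which sum to 888, so each line sums to 888/4 = 222.
From row 2, 222 − (48 + 61 + 62) gives (2,4) = 51.
Using column 2: 49 + 61 + 58 + ? → (3,2) = 222 − 168 = 54.
Column 4: 51 + 56 + 52 + ? = 222, so (1,4) = 63.
Row 1 must total 222; the given cells sum to 162, so (1,1) = 60.
Row 3 needs 222; the known cells sum to 169, so (3,3) = 53.
Column 1 must total 222; the given cells sum to 167, so (4,1) = 55.
From column 3, 222 − (50 + 62 + 53) gives (4,3) = 57.

60 49 50 63 / 48 61 62 51 / 59 54 53 56 / 55 58 57 52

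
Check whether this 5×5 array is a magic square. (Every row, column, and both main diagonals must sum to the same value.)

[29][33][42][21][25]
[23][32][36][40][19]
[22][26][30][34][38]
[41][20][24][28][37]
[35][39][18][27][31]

Row 1: 29 + 33 + 42 + 21 + 25 = 150.
Row 2: 23 + 32 + 36 + 40 + 19 = 150.
Row 3: 22 + 26 + 30 + 34 + 38 = 150.
Row 4: 41 + 20 + 24 + 28 + 37 = 150.
Row 5: 35 + 39 + 18 + 27 + 31 = 150.
Column 1: 29 + 23 + 22 + 41 + 35 = 150.
Column 2: 33 + 32 + 26 + 20 + 39 = 150.
Column 3: 42 + 36 + 30 + 24 + 18 = 150.
Column 4: 21 + 40 + 34 + 28 + 27 = 150.
Column 5: 25 + 19 + 38 + 37 + 31 = 150.
Main diagonal: 29 + 32 + 30 + 28 + 31 = 150.
Anti-diagonal: 25 + 40 + 30 + 20 + 35 = 150.
All lines sum to 150.

Yes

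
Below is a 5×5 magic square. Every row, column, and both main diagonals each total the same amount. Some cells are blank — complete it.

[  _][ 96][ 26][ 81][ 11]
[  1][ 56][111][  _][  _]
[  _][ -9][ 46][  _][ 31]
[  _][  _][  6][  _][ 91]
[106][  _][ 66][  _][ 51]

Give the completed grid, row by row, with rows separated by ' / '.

41 96 26 81 11 / 1 56 111 16 71 / 86 -9 46 101 31 / 21 76 6 61 91 / 106 36 66 -4 51

Column 3 is already complete: 26 + 111 + 46 + 6 + 66 = 255, so that is the magic constant.
Row 1 needs 255; the known cells sum to 214, so (1,1) = 41.
The remaining cell in column 5 is (2,5) = 255 − 184 = 71.
Main diagonal needs 255; the known cells sum to 194, so (4,4) = 61.
The remaining cell in row 2 is (2,4) = 255 − 239 = 16.
Anti-diagonal must total 255; the given cells sum to 179, so (4,2) = 76.
Using row 4: 76 + 6 + 61 + 91 + ? → (4,1) = 255 − 234 = 21.
Column 1 needs 255; the known cells sum to 169, so (3,1) = 86.
From column 2, 255 − (96 + 56 + (-9) + 76) gives (5,2) = 36.
The remaining cell in row 3 is (3,4) = 255 − 154 = 101.
From row 5, 255 − (106 + 36 + 66 + 51) gives (5,4) = -4.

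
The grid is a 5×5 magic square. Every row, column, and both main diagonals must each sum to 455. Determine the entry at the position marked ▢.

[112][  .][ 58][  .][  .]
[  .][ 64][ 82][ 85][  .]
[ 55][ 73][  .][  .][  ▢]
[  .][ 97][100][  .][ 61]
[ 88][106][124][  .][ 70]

127

From row 5, 455 − (88 + 106 + 124 + 70) gives (5,4) = 67.
Column 2 must total 455; the given cells sum to 340, so (1,2) = 115.
Column 3: 58 + 82 + 100 + 124 + ? = 455, so (3,3) = 91.
The remaining cell in main diagonal is (4,4) = 455 − 337 = 118.
Anti-diagonal needs 455; the known cells sum to 361, so (1,5) = 94.
The remaining cell in row 1 is (1,4) = 455 − 379 = 76.
Row 4: 97 + 100 + 118 + 61 + ? = 455, so (4,1) = 79.
Column 1 must total 455; the given cells sum to 334, so (2,1) = 121.
Column 4 must total 455; the given cells sum to 346, so (3,4) = 109.
From row 2, 455 − (121 + 64 + 82 + 85) gives (2,5) = 103.
Using row 3: 55 + 73 + 91 + 109 + ? → (3,5) = 455 − 328 = 127.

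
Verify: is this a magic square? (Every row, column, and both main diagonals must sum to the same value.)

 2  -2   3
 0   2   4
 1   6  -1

No — main diagonal sums to 3 but column 2 sums to 6.

Row 1: 2 + (-2) + 3 = 3.
Row 2: 0 + 2 + 4 = 6.
Row 3: 1 + 6 + (-1) = 6.
Column 1: 2 + 0 + 1 = 3.
Column 2: -2 + 2 + 6 = 6.
Column 3: 3 + 4 + (-1) = 6.
Main diagonal: 2 + 2 + (-1) = 3.
Anti-diagonal: 3 + 2 + 1 = 6.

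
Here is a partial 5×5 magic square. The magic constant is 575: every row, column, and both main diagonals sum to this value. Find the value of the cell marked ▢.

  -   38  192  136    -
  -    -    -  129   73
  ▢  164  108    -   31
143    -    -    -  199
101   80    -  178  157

185

The remaining cell in row 5 is (5,3) = 575 − 516 = 59.
Column 5 needs 575; the known cells sum to 460, so (1,5) = 115.
Using anti-diagonal: 115 + 129 + 108 + 101 + ? → (4,2) = 575 − 453 = 122.
Row 1 needs 575; the known cells sum to 481, so (1,1) = 94.
Column 2 must total 575; the given cells sum to 404, so (2,2) = 171.
Main diagonal: 94 + 171 + 108 + 157 + ? = 575, so (4,4) = 45.
Row 4 needs 575; the known cells sum to 509, so (4,3) = 66.
Column 3 needs 575; the known cells sum to 425, so (2,3) = 150.
The remaining cell in column 4 is (3,4) = 575 − 488 = 87.
Row 2 must total 575; the given cells sum to 523, so (2,1) = 52.
From row 3, 575 − (164 + 108 + 87 + 31) gives (3,1) = 185.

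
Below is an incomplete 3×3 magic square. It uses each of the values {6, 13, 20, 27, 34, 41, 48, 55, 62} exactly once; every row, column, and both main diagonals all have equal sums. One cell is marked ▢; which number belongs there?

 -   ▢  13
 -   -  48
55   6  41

62

The 9 entries sum to 306, so each line sums to 306/3 = 102.
From anti-diagonal, 102 − (13 + 55) gives (2,2) = 34.
The remaining cell in row 2 is (2,1) = 102 − 82 = 20.
Using column 1: 20 + 55 + ? → (1,1) = 102 − 75 = 27.
Column 2: 34 + 6 + ? = 102, so (1,2) = 62.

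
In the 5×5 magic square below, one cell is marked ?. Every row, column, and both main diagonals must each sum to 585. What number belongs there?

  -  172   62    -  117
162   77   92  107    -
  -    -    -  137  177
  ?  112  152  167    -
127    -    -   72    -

97

Row 2 needs 585; the known cells sum to 438, so (2,5) = 147.
Column 4: 107 + 137 + 167 + 72 + ? = 585, so (1,4) = 102.
The remaining cell in anti-diagonal is (3,3) = 585 − 463 = 122.
Row 1 needs 585; the known cells sum to 453, so (1,1) = 132.
Using column 3: 62 + 92 + 122 + 152 + ? → (5,3) = 585 − 428 = 157.
Main diagonal needs 585; the known cells sum to 498, so (5,5) = 87.
Row 5 must total 585; the given cells sum to 443, so (5,2) = 142.
The remaining cell in column 2 is (3,2) = 585 − 503 = 82.
Using column 5: 117 + 147 + 177 + 87 + ? → (4,5) = 585 − 528 = 57.
Using row 3: 82 + 122 + 137 + 177 + ? → (3,1) = 585 − 518 = 67.
Using row 4: 112 + 152 + 167 + 57 + ? → (4,1) = 585 − 488 = 97.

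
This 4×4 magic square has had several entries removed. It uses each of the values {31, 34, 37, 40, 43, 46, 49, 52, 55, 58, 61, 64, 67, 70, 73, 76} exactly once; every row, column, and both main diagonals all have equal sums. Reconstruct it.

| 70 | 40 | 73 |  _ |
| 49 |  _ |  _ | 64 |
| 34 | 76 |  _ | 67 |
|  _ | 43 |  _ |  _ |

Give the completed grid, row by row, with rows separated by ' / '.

70 40 73 31 / 49 55 46 64 / 34 76 37 67 / 61 43 58 52

The 16 entries sum to 856, so each line sums to 856/4 = 214.
Row 1 needs 214; the known cells sum to 183, so (1,4) = 31.
Using row 3: 34 + 76 + 67 + ? → (3,3) = 214 − 177 = 37.
Column 1: 70 + 49 + 34 + ? = 214, so (4,1) = 61.
The remaining cell in column 2 is (2,2) = 214 − 159 = 55.
Column 4 must total 214; the given cells sum to 162, so (4,4) = 52.
From anti-diagonal, 214 − (31 + 76 + 61) gives (2,3) = 46.
The remaining cell in row 4 is (4,3) = 214 − 156 = 58.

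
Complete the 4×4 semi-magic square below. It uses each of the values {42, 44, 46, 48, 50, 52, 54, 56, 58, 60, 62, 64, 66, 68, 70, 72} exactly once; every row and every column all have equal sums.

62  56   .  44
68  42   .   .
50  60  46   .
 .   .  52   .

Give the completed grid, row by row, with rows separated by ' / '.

The 16 entries sum to 912, so each line sums to 912/4 = 228.
Using row 1: 62 + 56 + 44 + ? → (1,3) = 228 − 162 = 66.
The remaining cell in row 3 is (3,4) = 228 − 156 = 72.
The remaining cell in column 1 is (4,1) = 228 − 180 = 48.
Column 2: 56 + 42 + 60 + ? = 228, so (4,2) = 70.
Column 3 needs 228; the known cells sum to 164, so (2,3) = 64.
Row 2 needs 228; the known cells sum to 174, so (2,4) = 54.
Using row 4: 48 + 70 + 52 + ? → (4,4) = 228 − 170 = 58.

62 56 66 44 / 68 42 64 54 / 50 60 46 72 / 48 70 52 58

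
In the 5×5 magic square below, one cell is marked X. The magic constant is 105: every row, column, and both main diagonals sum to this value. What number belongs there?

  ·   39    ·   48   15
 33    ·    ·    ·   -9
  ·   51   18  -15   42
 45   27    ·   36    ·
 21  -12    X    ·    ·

30

Row 3 must total 105; the given cells sum to 96, so (3,1) = 9.
The remaining cell in column 1 is (1,1) = 105 − 108 = -3.
Column 2: 39 + 51 + 27 + (-12) + ? = 105, so (2,2) = 0.
Main diagonal must total 105; the given cells sum to 51, so (5,5) = 54.
From anti-diagonal, 105 − (15 + 18 + 27 + 21) gives (2,4) = 24.
Using row 1: -3 + 39 + 48 + 15 + ? → (1,3) = 105 − 99 = 6.
Row 2 must total 105; the given cells sum to 48, so (2,3) = 57.
Using column 4: 48 + 24 + (-15) + 36 + ? → (5,4) = 105 − 93 = 12.
Using column 5: 15 + (-9) + 42 + 54 + ? → (4,5) = 105 − 102 = 3.
Row 4 needs 105; the known cells sum to 111, so (4,3) = -6.
The remaining cell in row 5 is (5,3) = 105 − 75 = 30.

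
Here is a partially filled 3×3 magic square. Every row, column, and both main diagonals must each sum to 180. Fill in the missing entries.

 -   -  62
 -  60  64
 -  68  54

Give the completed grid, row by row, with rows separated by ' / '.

From row 2, 180 − (60 + 64) gives (2,1) = 56.
The remaining cell in row 3 is (3,1) = 180 − 122 = 58.
From column 1, 180 − (56 + 58) gives (1,1) = 66.
From column 2, 180 − (60 + 68) gives (1,2) = 52.

66 52 62 / 56 60 64 / 58 68 54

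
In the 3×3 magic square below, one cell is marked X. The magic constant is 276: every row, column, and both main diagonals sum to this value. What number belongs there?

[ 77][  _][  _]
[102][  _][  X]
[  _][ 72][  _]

From column 1, 276 − (77 + 102) gives (3,1) = 97.
Row 3 must total 276; the given cells sum to 169, so (3,3) = 107.
The remaining cell in main diagonal is (2,2) = 276 − 184 = 92.
From anti-diagonal, 276 − (92 + 97) gives (1,3) = 87.
Row 1: 77 + 87 + ? = 276, so (1,2) = 112.
Using row 2: 102 + 92 + ? → (2,3) = 276 − 194 = 82.

82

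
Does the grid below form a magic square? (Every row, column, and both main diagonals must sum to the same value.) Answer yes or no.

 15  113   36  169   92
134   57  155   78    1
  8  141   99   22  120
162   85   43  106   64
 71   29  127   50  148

No — column 3 sums to 460 but column 1 sums to 390.

Row 1: 15 + 113 + 36 + 169 + 92 = 425.
Row 2: 134 + 57 + 155 + 78 + 1 = 425.
Row 3: 8 + 141 + 99 + 22 + 120 = 390.
Row 4: 162 + 85 + 43 + 106 + 64 = 460.
Row 5: 71 + 29 + 127 + 50 + 148 = 425.
Column 1: 15 + 134 + 8 + 162 + 71 = 390.
Column 2: 113 + 57 + 141 + 85 + 29 = 425.
Column 3: 36 + 155 + 99 + 43 + 127 = 460.
Column 4: 169 + 78 + 22 + 106 + 50 = 425.
Column 5: 92 + 1 + 120 + 64 + 148 = 425.
Main diagonal: 15 + 57 + 99 + 106 + 148 = 425.
Anti-diagonal: 92 + 78 + 99 + 85 + 71 = 425.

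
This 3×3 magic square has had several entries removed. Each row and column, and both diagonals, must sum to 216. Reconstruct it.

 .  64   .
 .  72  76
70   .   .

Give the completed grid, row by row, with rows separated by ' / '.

78 64 74 / 68 72 76 / 70 80 66

Using row 2: 72 + 76 + ? → (2,1) = 216 − 148 = 68.
Using column 1: 68 + 70 + ? → (1,1) = 216 − 138 = 78.
Column 2 must total 216; the given cells sum to 136, so (3,2) = 80.
From main diagonal, 216 − (78 + 72) gives (3,3) = 66.
Anti-diagonal: 72 + 70 + ? = 216, so (1,3) = 74.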